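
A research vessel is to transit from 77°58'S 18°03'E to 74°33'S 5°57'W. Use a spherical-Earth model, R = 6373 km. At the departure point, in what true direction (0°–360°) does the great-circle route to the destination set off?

θ = atan2( sin Δλ·cos φ₂ ,  cos φ₁ sin φ₂ − sin φ₁ cos φ₂ cos Δλ )
  = atan2(-0.1084, +0.0371) = 288.89°

288.9°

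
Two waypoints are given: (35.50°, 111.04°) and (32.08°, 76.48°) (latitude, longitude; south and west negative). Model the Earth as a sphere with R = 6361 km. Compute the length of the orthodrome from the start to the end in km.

cos σ = sin φ₁ sin φ₂ + cos φ₁ cos φ₂ cos Δλ
      = sin(35.50°)sin(32.08°) + cos(35.50°)cos(32.08°)cos(-34.56°) = 0.8765
σ = 28.778° → d = Rσ = 6361·0.50227 = 3195 km

3195 km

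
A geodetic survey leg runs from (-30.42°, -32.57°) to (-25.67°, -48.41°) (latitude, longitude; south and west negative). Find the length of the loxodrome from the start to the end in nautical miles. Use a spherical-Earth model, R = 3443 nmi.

887 nmi

Rhumb course C = atan2(Δλ, Δψ) with Δψ = ln[tan(π/4+φ₂/2)/tan(π/4+φ₁/2)] = +0.0940, Δλ = -0.2765 → C = 288.77°
d = R·|Δφ| / |cos C| = 3443·0.08290 / 0.32184 = 887 nmi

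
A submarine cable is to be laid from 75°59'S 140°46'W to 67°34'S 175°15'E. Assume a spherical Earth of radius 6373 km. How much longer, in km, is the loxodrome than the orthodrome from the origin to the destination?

Great circle: cos σ = sin φ₁ sin φ₂ + cos φ₁ cos φ₂ cos Δλ,  σ = 0.2717 rad → d_gc = 1731.7 km
Rhumb line: Δψ = +0.4782, q = Δφ/Δψ = 0.3072, d_rh = R√(Δφ²+q²Δλ²) = 1770.6 km
Excess = 1770.6 − 1731.7 = 38.9 ≈ 39 km

39 km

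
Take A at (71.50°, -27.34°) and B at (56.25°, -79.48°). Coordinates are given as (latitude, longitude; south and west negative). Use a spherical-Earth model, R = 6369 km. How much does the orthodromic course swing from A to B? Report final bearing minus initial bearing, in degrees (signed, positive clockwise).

Initial bearing θ₁ = atan2(sin Δλ cos φ₂, cos φ₁ sin φ₂ − sin φ₁ cos φ₂ cos Δλ) = 262.27°
Final bearing θ₂ = (initial bearing from the destination back to the start) + 180° = 214.47°
Δθ = θ₂ − θ₁ = -47.8°

-47.8°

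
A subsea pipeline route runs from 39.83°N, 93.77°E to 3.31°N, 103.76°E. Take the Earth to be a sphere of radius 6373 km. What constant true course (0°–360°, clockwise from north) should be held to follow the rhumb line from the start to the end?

Meridional parts: M(φ₁)=+0.7590, M(φ₂)=+0.0578 → ΔM = -0.7012;  Δλ = +0.1744 rad
tan C = Δλ / ΔM = -0.2486 → C = 166.04°

166.0°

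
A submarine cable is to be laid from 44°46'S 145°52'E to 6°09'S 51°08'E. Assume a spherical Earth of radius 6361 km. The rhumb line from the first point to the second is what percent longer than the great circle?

Great circle: σ = 1.5536 rad → d_gc = Rσ = 9882.5 km
Rhumb: Δφ = +0.6740, Δλ = -1.6534, Δψ = +0.7681, q = Δφ/Δψ = 0.8775 → d_rh = R√(Δφ²+q²Δλ²) = 10176.1 km
Excess = (10176.1 − 9882.5) / 9882.5 = 293.6 / 9882.5 = 2.97% ≈ 3.0%

3.0%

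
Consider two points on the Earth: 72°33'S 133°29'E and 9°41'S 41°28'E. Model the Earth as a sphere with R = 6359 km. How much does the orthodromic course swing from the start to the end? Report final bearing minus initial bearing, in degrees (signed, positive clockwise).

At departure: θ₁ = atan2(sin Δλ cos φ₂, cos φ₁ sin φ₂ − sin φ₁ cos φ₂ cos Δλ) = 265.15°
At arrival: θ₂ = atan2(sin Δλ cos φ₁, −cos φ₂ sin φ₁ + sin φ₂ cos φ₁ cos Δλ) = 342.35°
Δθ = θ₂ − θ₁ = +77.2°

+77.2°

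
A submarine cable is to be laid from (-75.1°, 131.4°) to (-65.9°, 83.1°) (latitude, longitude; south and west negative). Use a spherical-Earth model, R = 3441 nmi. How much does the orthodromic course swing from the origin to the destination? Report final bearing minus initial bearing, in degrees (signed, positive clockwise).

Initial bearing θ₁ = atan2(sin Δλ cos φ₂, cos φ₁ sin φ₂ − sin φ₁ cos φ₂ cos Δλ) = 275.21°
Final bearing θ₂ = (initial bearing from the destination back to the start) + 180° = 321.16°
Δθ = θ₂ − θ₁ = +46.0°

+46.0°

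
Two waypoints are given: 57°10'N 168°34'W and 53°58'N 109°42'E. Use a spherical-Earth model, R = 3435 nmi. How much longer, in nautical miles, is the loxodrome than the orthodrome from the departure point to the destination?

Great circle: cos σ = sin φ₁ sin φ₂ + cos φ₁ cos φ₂ cos Δλ,  σ = 0.7593 rad → d_gc = 2608.04 nmi
Rhumb line: Δψ = -0.0988, q = Δφ/Δψ = 0.5651, d_rh = R√(Δφ²+q²Δλ²) = 2775.48 nmi
Excess = 2775.48 − 2608.04 = 167.44 ≈ 167 nmi

167 nmi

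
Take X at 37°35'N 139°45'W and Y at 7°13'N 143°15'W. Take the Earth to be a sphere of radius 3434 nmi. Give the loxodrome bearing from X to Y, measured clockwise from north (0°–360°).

186.0°

Δψ = ln[tan(π/4+φ₂/2)/tan(π/4+φ₁/2)] = -0.5825
Δλ = -0.0611 rad (taken the short way round)
course = atan2(Δλ, Δψ) = 185.99°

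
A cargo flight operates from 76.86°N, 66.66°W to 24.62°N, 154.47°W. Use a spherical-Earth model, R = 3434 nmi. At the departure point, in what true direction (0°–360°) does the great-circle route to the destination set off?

N = sin Δλ·cos φ₂ = -0.9084;  D = cos φ₁ sin φ₂ − sin φ₁ cos φ₂ cos Δλ = +0.0609
initial course = atan2(N, D) = 273.83°

273.8°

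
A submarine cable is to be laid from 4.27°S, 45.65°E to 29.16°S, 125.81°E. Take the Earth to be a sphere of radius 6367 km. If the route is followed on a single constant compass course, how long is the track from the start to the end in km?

Rhumb course C = atan2(Δλ, Δψ) with Δψ = ln[tan(π/4+φ₂/2)/tan(π/4+φ₁/2)] = -0.4579, Δλ = +1.3991 → C = 108.12°
d = R·|Δφ| / |cos C| = 6367·0.43441 / 0.31103 = 8893 km

8893 km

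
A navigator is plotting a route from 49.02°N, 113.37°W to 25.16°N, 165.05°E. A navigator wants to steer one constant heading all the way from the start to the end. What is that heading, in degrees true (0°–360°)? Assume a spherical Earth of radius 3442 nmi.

Meridional parts: M(φ₁)=+0.9843, M(φ₂)=+0.4540 → ΔM = -0.5304;  Δλ = -1.4238 rad
tan C = Δλ / ΔM = +2.6846 → C = 249.57°

249.6°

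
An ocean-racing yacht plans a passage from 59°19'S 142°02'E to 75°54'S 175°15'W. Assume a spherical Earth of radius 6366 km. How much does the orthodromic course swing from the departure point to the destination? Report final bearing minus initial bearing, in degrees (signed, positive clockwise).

At departure: θ₁ = atan2(sin Δλ cos φ₂, cos φ₁ sin φ₂ − sin φ₁ cos φ₂ cos Δλ) = 154.14°
At arrival: θ₂ = atan2(sin Δλ cos φ₁, −cos φ₂ sin φ₁ + sin φ₂ cos φ₁ cos Δλ) = 114.00°
Δθ = θ₂ − θ₁ = -40.1°

-40.1°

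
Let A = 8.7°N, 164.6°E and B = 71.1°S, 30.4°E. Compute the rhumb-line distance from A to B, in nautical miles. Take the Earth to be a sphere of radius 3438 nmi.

Δψ = ln[tan(π/4+φ₂/2)/tan(π/4+φ₁/2)] = -1.9455;  Δφ = -1.3928 rad,  Δλ = -2.3422 rad
q = Δφ/Δψ = 0.7159
d = R·√(Δφ² + q²Δλ²) = 3438·2.17977 = 7494 nmi

7494 nmi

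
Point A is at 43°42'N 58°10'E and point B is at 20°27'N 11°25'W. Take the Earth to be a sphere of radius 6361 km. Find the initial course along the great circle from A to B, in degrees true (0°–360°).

271.7°

θ = atan2( sin Δλ·cos φ₂ ,  cos φ₁ sin φ₂ − sin φ₁ cos φ₂ cos Δλ )
  = atan2(-0.8781, +0.0268) = 271.75°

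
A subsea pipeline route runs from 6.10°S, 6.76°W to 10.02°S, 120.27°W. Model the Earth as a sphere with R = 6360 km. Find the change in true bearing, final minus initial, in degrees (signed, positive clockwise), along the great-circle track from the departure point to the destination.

At departure: θ₁ = atan2(sin Δλ cos φ₂, cos φ₁ sin φ₂ − sin φ₁ cos φ₂ cos Δλ) = 256.62°
At arrival: θ₂ = atan2(sin Δλ cos φ₁, −cos φ₂ sin φ₁ + sin φ₂ cos φ₁ cos Δλ) = 280.78°
Δθ = θ₂ − θ₁ = +24.2°

+24.2°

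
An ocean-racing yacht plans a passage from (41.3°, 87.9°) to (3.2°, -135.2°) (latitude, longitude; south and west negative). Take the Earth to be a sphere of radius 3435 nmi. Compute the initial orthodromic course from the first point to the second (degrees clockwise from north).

52.5°

θ = atan2( sin Δλ·cos φ₂ ,  cos φ₁ sin φ₂ − sin φ₁ cos φ₂ cos Δλ )
  = atan2(+0.6822, +0.5231) = 52.52°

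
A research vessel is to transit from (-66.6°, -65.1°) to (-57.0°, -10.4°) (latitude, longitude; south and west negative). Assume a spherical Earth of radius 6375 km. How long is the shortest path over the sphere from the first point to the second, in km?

2952 km

Haversine: a = sin²(Δφ/2)+cos φ₁ cos φ₂ sin²(Δλ/2) = 0.05266;  σ = 2·atan2(√a,√(1−a))
σ = 26.532° → d = Rσ = 6375·0.46307 = 2952 km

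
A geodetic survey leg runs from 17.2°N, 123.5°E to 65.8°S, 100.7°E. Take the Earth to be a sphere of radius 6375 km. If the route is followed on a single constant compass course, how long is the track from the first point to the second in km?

Δψ = ln[tan(π/4+φ₂/2)/tan(π/4+φ₁/2)] = -1.8448;  Δφ = -1.4486 rad,  Δλ = -0.3979 rad
q = Δφ/Δψ = 0.7852
d = R·√(Δφ² + q²Δλ²) = 6375·1.48194 = 9447 km

9447 km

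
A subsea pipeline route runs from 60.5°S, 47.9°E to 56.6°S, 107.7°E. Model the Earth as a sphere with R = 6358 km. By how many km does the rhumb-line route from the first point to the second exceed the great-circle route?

117 km

Great circle: cos σ = sin φ₁ sin φ₂ + cos φ₁ cos φ₂ cos Δλ,  σ = 0.5297 rad → d_gc = 3367.7 km
Rhumb line: Δψ = +0.1306, q = Δφ/Δψ = 0.5211, d_rh = R√(Δφ²+q²Δλ²) = 3485.0 km
Excess = 3485.0 − 3367.7 = 117.3 ≈ 117 km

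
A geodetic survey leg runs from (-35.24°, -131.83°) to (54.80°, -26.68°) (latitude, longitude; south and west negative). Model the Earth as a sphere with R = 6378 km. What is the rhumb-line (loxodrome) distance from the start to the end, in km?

Δψ = ln[tan(π/4+φ₂/2)/tan(π/4+φ₁/2)] = +1.8061;  Δφ = +1.5715 rad,  Δλ = +1.8352 rad
q = Δφ/Δψ = 0.8701
d = R·√(Δφ² + q²Δλ²) = 6378·2.24040 = 14289 km

14289 km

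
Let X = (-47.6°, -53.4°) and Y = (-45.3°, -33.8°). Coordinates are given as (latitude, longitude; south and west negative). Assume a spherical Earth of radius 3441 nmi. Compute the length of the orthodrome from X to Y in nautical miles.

820 nmi

Haversine: a = sin²(Δφ/2)+cos φ₁ cos φ₂ sin²(Δλ/2) = 0.01414;  σ = 2·atan2(√a,√(1−a))
σ = 13.660° → d = Rσ = 3441·0.23842 = 820 nmi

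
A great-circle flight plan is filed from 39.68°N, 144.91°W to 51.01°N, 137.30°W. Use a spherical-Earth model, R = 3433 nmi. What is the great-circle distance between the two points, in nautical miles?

750 nmi

cos σ = sin φ₁ sin φ₂ + cos φ₁ cos φ₂ cos Δλ
      = sin(39.68°)sin(51.01°) + cos(39.68°)cos(51.01°)cos(7.61°) = 0.9762
σ = 12.513° → d = Rσ = 3433·0.21839 = 750 nmi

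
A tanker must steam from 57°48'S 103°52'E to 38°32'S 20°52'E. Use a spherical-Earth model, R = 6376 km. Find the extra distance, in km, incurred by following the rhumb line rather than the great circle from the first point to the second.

339 km

Great circle: cos σ = sin φ₁ sin φ₂ + cos φ₁ cos φ₂ cos Δλ,  σ = 0.9546 rad → d_gc = 6086.4 km
Rhumb line: Δψ = +0.5127, q = Δφ/Δψ = 0.6558, d_rh = R√(Δφ²+q²Δλ²) = 6425.6 km
Excess = 6425.6 − 6086.4 = 339.2 ≈ 339 km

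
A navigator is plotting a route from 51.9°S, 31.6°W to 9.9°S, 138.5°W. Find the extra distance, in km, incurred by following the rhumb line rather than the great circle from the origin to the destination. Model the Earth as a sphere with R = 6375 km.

579 km

Great circle: cos σ = sin φ₁ sin φ₂ + cos φ₁ cos φ₂ cos Δλ,  σ = 1.6122 rad → d_gc = 10277.9 km
Rhumb line: Δψ = +0.8897, q = Δφ/Δψ = 0.8239, d_rh = R√(Δφ²+q²Δλ²) = 10857.2 km
Excess = 10857.2 − 10277.9 = 579.3 ≈ 579 km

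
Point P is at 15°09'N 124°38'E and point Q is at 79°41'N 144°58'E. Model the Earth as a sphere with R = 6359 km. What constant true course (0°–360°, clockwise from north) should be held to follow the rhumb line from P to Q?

Meridional parts: M(φ₁)=+0.2676, M(φ₂)=+2.4049 → ΔM = +2.1374;  Δλ = +0.3549 rad
tan C = Δλ / ΔM = +0.1660 → C = 9.43°

9.4°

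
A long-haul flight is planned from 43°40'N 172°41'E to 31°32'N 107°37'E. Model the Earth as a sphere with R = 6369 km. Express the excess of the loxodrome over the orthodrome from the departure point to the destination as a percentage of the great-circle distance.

2.2%

Great circle: σ = 0.9007 rad → d_gc = Rσ = 5736.9 km
Rhumb: Δφ = -0.2118, Δλ = -1.1356, Δψ = -0.2684, q = Δφ/Δψ = 0.7890 → d_rh = R√(Δφ²+q²Δλ²) = 5864.2 km
Excess = (5864.2 − 5736.9) / 5736.9 = 127.3 / 5736.9 = 2.22% ≈ 2.2%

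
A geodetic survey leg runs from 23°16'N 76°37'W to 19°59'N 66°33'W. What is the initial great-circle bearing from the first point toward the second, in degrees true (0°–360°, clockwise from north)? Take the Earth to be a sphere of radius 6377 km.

θ = atan2( sin Δλ·cos φ₂ ,  cos φ₁ sin φ₂ − sin φ₁ cos φ₂ cos Δλ )
  = atan2(+0.1643, -0.0516) = 107.43°

107.4°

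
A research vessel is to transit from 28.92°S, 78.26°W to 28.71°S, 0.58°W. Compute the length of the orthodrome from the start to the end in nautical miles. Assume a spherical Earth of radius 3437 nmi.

3999 nmi

cos σ = sin φ₁ sin φ₂ + cos φ₁ cos φ₂ cos Δλ
      = sin(-28.92°)sin(-28.71°) + cos(-28.92°)cos(-28.71°)cos(77.68°) = 0.3961
σ = 66.665° → d = Rσ = 3437·1.16352 = 3999 nmi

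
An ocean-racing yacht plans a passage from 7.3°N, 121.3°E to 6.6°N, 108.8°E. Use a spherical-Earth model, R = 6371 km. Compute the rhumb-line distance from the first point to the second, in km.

1382 km

Δψ = ln[tan(π/4+φ₂/2)/tan(π/4+φ₁/2)] = -0.0123;  Δφ = -0.0122 rad,  Δλ = -0.2182 rad
q = Δφ/Δψ = 0.9926
d = R·√(Δφ² + q²Δλ²) = 6371·0.21691 = 1382 km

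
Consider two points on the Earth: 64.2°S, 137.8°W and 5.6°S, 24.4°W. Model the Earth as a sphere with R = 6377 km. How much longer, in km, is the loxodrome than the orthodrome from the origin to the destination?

871 km

Great circle: cos σ = sin φ₁ sin φ₂ + cos φ₁ cos φ₂ cos Δλ,  σ = 1.6551 rad → d_gc = 10554.4 km
Rhumb line: Δψ = +1.3760, q = Δφ/Δψ = 0.7433, d_rh = R√(Δφ²+q²Δλ²) = 11425.7 km
Excess = 11425.7 − 10554.4 = 871.3 ≈ 871 km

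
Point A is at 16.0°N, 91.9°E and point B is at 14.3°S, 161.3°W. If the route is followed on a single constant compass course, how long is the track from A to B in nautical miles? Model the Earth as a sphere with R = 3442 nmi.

6596 nmi

Rhumb course C = atan2(Δλ, Δψ) with Δψ = ln[tan(π/4+φ₂/2)/tan(π/4+φ₁/2)] = -0.5352, Δλ = +1.8640 → C = 106.02°
d = R·|Δφ| / |cos C| = 3442·0.52883 / 0.27596 = 6596 nmi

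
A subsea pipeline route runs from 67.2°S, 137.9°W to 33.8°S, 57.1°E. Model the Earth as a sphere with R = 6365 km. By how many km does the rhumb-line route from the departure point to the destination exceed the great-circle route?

Great circle: cos σ = sin φ₁ sin φ₂ + cos φ₁ cos φ₂ cos Δλ,  σ = 1.3676 rad → d_gc = 8704.9 km
Rhumb line: Δψ = +0.9738, q = Δφ/Δψ = 0.5986, d_rh = R√(Δφ²+q²Δλ²) = 11582.6 km
Excess = 11582.6 − 8704.9 = 2877.7 ≈ 2878 km

2878 km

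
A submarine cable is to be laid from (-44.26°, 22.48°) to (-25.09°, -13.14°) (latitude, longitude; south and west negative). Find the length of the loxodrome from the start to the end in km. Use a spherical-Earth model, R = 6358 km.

3860 km

Δψ = ln[tan(π/4+φ₂/2)/tan(π/4+φ₁/2)] = +0.4106;  Δφ = +0.3346 rad,  Δλ = -0.6217 rad
q = Δφ/Δψ = 0.8148
d = R·√(Δφ² + q²Δλ²) = 6358·0.60708 = 3860 km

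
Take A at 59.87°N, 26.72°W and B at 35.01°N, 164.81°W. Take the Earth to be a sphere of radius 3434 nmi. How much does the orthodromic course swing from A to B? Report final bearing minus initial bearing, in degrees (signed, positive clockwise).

-126.2°

Initial bearing θ₁ = atan2(sin Δλ cos φ₂, cos φ₁ sin φ₂ − sin φ₁ cos φ₂ cos Δλ) = 326.13°
Final bearing θ₂ = (initial bearing from the destination back to the start) + 180° = 199.97°
Δθ = θ₂ − θ₁ = -126.2°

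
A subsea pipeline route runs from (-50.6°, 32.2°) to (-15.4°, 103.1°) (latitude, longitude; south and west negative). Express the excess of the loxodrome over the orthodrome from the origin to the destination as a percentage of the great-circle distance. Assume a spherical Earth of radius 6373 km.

Great circle: σ = 1.1533 rad → d_gc = Rσ = 7350.2 km
Rhumb: Δφ = +0.6144, Δλ = +1.2374, Δψ = +0.7550, q = Δφ/Δψ = 0.8137 → d_rh = R√(Δφ²+q²Δλ²) = 7517.2 km
Excess = (7517.2 − 7350.2) / 7350.2 = 167.0 / 7350.2 = 2.27% ≈ 2.3%

2.3%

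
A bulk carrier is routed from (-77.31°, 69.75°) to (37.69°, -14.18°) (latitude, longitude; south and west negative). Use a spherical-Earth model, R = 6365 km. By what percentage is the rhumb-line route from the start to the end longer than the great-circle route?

2.8%

Great circle: σ = 2.1872 rad → d_gc = Rσ = 13921.3 km
Rhumb: Δφ = +2.0071, Δλ = -1.4649, Δψ = +2.9076, q = Δφ/Δψ = 0.6903 → d_rh = R√(Δφ²+q²Δλ²) = 14305.1 km
Excess = (14305.1 − 13921.3) / 13921.3 = 383.8 / 13921.3 = 2.76% ≈ 2.8%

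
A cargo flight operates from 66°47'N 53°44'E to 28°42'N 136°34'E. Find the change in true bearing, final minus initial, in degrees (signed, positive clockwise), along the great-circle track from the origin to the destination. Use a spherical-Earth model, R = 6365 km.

+69.3°

At departure: θ₁ = atan2(sin Δλ cos φ₂, cos φ₁ sin φ₂ − sin φ₁ cos φ₂ cos Δλ) = 84.18°
At arrival: θ₂ = atan2(sin Δλ cos φ₁, −cos φ₂ sin φ₁ + sin φ₂ cos φ₁ cos Δλ) = 153.44°
Δθ = θ₂ − θ₁ = +69.3°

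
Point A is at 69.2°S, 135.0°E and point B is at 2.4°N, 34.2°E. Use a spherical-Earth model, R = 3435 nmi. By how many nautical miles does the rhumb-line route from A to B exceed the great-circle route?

Great circle: cos σ = sin φ₁ sin φ₂ + cos φ₁ cos φ₂ cos Δλ,  σ = 1.6766 rad → d_gc = 5759.2 nmi
Rhumb line: Δψ = +1.7373, q = Δφ/Δψ = 0.7193, d_rh = R√(Δφ²+q²Δλ²) = 6109.2 nmi
Excess = 6109.2 − 5759.2 = 350.0 ≈ 350 nmi

350 nmi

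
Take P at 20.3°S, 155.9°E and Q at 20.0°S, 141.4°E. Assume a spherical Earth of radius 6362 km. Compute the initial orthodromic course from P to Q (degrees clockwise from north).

268.7°

N = sin Δλ·cos φ₂ = -0.2353;  D = cos φ₁ sin φ₂ − sin φ₁ cos φ₂ cos Δλ = -0.0051
initial course = atan2(N, D) = 268.75°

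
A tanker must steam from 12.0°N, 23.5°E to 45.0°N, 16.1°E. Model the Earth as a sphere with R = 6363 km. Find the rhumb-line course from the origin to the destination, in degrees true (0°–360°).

Δψ = ln[tan(π/4+φ₂/2)/tan(π/4+φ₁/2)] = +0.6704
Δλ = -0.1292 rad (taken the short way round)
course = atan2(Δλ, Δψ) = 349.10°

349.1°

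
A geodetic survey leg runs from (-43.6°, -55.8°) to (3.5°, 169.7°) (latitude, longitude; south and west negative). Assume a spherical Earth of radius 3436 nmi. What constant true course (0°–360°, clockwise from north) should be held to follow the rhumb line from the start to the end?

Meridional parts: M(φ₁)=-0.8472, M(φ₂)=+0.0611 → ΔM = +0.9084;  Δλ = -2.3475 rad
tan C = Δλ / ΔM = -2.5843 → C = 291.15°

291.2°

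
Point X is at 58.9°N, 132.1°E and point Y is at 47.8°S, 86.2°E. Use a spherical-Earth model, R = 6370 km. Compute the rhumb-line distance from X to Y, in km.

12604 km

Rhumb course C = atan2(Δλ, Δψ) with Δψ = ln[tan(π/4+φ₂/2)/tan(π/4+φ₁/2)] = -2.2314, Δλ = -0.8011 → C = 199.75°
d = R·|Δφ| / |cos C| = 6370·1.86227 / 0.94118 = 12604 km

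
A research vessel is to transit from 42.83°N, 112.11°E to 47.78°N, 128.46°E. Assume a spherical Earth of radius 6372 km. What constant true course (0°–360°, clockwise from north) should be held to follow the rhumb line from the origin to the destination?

66.7°

Δψ = ln[tan(π/4+φ₂/2)/tan(π/4+φ₁/2)] = +0.1230
Δλ = +0.2854 rad (taken the short way round)
course = atan2(Δλ, Δψ) = 66.69°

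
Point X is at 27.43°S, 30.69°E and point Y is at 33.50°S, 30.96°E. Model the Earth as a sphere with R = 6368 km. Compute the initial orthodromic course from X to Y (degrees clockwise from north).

θ = atan2( sin Δλ·cos φ₂ ,  cos φ₁ sin φ₂ − sin φ₁ cos φ₂ cos Δλ )
  = atan2(+0.0039, -0.1057) = 177.87°

177.9°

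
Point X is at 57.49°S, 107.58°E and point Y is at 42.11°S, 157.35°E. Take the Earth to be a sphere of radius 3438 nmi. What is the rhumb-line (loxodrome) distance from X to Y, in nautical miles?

Rhumb course C = atan2(Δλ, Δψ) with Δψ = ln[tan(π/4+φ₂/2)/tan(π/4+φ₁/2)] = +0.4207, Δλ = +0.8687 → C = 64.16°
d = R·|Δφ| / |cos C| = 3438·0.26843 / 0.43591 = 2117 nmi

2117 nmi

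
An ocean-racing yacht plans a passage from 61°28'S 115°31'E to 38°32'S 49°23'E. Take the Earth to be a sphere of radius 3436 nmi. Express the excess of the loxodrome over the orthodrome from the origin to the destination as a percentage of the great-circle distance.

3.6%

Great circle: σ = 0.7975 rad → d_gc = Rσ = 2740.3 nmi
Rhumb: Δφ = +0.4003, Δλ = -1.1542, Δψ = +0.6395, q = Δφ/Δψ = 0.6259 → d_rh = R√(Δφ²+q²Δλ²) = 2837.9 nmi
Excess = (2837.9 − 2740.3) / 2740.3 = 97.6 / 2740.3 = 3.56% ≈ 3.6%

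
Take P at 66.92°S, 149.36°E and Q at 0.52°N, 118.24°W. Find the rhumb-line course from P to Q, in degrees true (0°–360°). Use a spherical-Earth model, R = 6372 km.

45.3°

Meridional parts: M(φ₁)=-1.5888, M(φ₂)=+0.0091 → ΔM = +1.5978;  Δλ = +1.6127 rad
tan C = Δλ / ΔM = +1.0093 → C = 45.27°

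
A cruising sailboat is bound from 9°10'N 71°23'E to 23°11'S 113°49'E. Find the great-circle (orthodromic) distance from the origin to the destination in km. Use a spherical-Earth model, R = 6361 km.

5842 km

cos σ = sin φ₁ sin φ₂ + cos φ₁ cos φ₂ cos Δλ
      = sin(9.17°)sin(-23.18°) + cos(9.17°)cos(-23.18°)cos(42.43°) = 0.6071
σ = 52.621° → d = Rσ = 6361·0.91841 = 5842 km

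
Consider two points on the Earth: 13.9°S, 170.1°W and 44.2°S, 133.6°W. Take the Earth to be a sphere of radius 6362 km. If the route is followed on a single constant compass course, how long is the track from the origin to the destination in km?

Rhumb course C = atan2(Δλ, Δψ) with Δψ = ln[tan(π/4+φ₂/2)/tan(π/4+φ₁/2)] = -0.6167, Δλ = +0.6370 → C = 134.07°
d = R·|Δφ| / |cos C| = 6362·0.52883 / 0.69557 = 4837 km

4837 km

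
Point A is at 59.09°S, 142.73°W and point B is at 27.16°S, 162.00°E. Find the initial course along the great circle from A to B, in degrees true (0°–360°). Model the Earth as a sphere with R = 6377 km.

285.3°

θ = atan2( sin Δλ·cos φ₂ ,  cos φ₁ sin φ₂ − sin φ₁ cos φ₂ cos Δλ )
  = atan2(-0.7312, +0.2004) = 285.33°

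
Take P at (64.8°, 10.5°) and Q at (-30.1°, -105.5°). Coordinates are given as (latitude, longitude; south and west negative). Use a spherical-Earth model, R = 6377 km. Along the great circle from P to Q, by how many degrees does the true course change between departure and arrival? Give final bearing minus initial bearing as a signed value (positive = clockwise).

-70.4°

At departure: θ₁ = atan2(sin Δλ cos φ₂, cos φ₁ sin φ₂ − sin φ₁ cos φ₂ cos Δλ) = 279.46°
At arrival: θ₂ = atan2(sin Δλ cos φ₁, −cos φ₂ sin φ₁ + sin φ₂ cos φ₁ cos Δλ) = 209.04°
Δθ = θ₂ − θ₁ = -70.4°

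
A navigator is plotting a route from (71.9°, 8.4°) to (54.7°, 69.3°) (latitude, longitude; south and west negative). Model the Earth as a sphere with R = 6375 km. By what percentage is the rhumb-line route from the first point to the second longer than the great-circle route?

3.9%

Great circle: σ = 0.5295 rad → d_gc = Rσ = 3375.5 km
Rhumb: Δφ = -0.3002, Δλ = +1.0629, Δψ = -0.6920, q = Δφ/Δψ = 0.4338 → d_rh = R√(Δφ²+q²Δλ²) = 3507.7 km
Excess = (3507.7 − 3375.5) / 3375.5 = 132.2 / 3375.5 = 3.92% ≈ 3.9%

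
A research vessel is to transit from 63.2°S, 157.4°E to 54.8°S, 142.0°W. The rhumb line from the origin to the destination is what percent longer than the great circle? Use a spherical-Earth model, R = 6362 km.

3.6%

Great circle: σ = 0.5415 rad → d_gc = Rσ = 3444.8 km
Rhumb: Δφ = +0.1466, Δλ = +1.0577, Δψ = +0.2863, q = Δφ/Δψ = 0.5120 → d_rh = R√(Δφ²+q²Δλ²) = 3569.3 km
Excess = (3569.3 − 3444.8) / 3444.8 = 124.5 / 3444.8 = 3.61% ≈ 3.6%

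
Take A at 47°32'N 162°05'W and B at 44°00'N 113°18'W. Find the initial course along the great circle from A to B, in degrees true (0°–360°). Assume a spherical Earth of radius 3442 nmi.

77.6°

N = sin Δλ·cos φ₂ = +0.5411;  D = cos φ₁ sin φ₂ − sin φ₁ cos φ₂ cos Δλ = +0.1194
initial course = atan2(N, D) = 77.56°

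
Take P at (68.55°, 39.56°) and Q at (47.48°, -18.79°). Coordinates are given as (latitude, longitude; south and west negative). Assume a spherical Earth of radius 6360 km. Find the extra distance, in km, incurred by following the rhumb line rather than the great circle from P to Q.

128 km

Great circle: cos σ = sin φ₁ sin φ₂ + cos φ₁ cos φ₂ cos Δλ,  σ = 0.6169 rad → d_gc = 3923.5 km
Rhumb line: Δψ = -0.7199, q = Δφ/Δψ = 0.5108, d_rh = R√(Δφ²+q²Δλ²) = 4051.8 km
Excess = 4051.8 − 3923.5 = 128.3 ≈ 128 km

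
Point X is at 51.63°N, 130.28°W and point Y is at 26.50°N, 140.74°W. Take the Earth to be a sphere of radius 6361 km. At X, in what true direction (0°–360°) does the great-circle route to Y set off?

201.5°

θ = atan2( sin Δλ·cos φ₂ ,  cos φ₁ sin φ₂ − sin φ₁ cos φ₂ cos Δλ )
  = atan2(-0.1625, -0.4130) = 201.47°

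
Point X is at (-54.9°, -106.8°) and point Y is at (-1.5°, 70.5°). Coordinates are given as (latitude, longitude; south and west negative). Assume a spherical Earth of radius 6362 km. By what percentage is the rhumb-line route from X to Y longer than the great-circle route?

26.5%

Great circle: σ = 2.1565 rad → d_gc = Rσ = 13719.4 km
Rhumb: Δφ = +0.9320, Δλ = +3.0945, Δψ = +1.1250, q = Δφ/Δψ = 0.8284 → d_rh = R√(Δφ²+q²Δλ²) = 17353.9 km
Excess = (17353.9 − 13719.4) / 13719.4 = 3634.5 / 13719.4 = 26.49% ≈ 26.5%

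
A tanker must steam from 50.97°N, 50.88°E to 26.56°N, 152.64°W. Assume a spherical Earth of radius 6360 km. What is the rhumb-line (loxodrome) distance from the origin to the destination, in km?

13578 km

Δψ = ln[tan(π/4+φ₂/2)/tan(π/4+φ₁/2)] = -0.5562;  Δφ = -0.4260 rad,  Δλ = +2.7311 rad
q = Δφ/Δψ = 0.7660
d = R·√(Δφ² + q²Δλ²) = 6360·2.13497 = 13578 km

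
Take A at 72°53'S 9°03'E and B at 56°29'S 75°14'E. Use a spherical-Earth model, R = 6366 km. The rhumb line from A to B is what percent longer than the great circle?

4.8%

Great circle: σ = 0.5308 rad → d_gc = Rσ = 3378.8 km
Rhumb: Δφ = +0.2862, Δλ = +1.1551, Δψ = +0.6936, q = Δφ/Δψ = 0.4127 → d_rh = R√(Δφ²+q²Δλ²) = 3539.6 km
Excess = (3539.6 − 3378.8) / 3378.8 = 160.8 / 3378.8 = 4.76% ≈ 4.8%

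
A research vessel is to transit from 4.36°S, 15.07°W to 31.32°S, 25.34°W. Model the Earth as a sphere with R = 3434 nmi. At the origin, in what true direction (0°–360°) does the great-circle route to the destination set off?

N = sin Δλ·cos φ₂ = -0.1523;  D = cos φ₁ sin φ₂ − sin φ₁ cos φ₂ cos Δλ = -0.4544
initial course = atan2(N, D) = 198.53°

198.5°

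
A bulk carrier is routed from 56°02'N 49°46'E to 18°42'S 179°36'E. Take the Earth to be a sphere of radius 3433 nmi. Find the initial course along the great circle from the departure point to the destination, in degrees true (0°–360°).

66.0°

θ = atan2( sin Δλ·cos φ₂ ,  cos φ₁ sin φ₂ − sin φ₁ cos φ₂ cos Δλ )
  = atan2(+0.7274, +0.3241) = 65.98°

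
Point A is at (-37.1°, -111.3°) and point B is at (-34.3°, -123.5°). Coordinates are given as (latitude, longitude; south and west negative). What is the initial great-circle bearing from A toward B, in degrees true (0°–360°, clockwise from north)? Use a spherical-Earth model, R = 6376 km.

282.2°

N = sin Δλ·cos φ₂ = -0.1746;  D = cos φ₁ sin φ₂ − sin φ₁ cos φ₂ cos Δλ = +0.0376
initial course = atan2(N, D) = 282.15°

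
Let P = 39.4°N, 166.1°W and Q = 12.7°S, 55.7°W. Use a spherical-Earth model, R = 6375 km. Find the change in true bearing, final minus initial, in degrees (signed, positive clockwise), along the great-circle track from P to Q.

At departure: θ₁ = atan2(sin Δλ cos φ₂, cos φ₁ sin φ₂ − sin φ₁ cos φ₂ cos Δλ) = 87.12°
At arrival: θ₂ = atan2(sin Δλ cos φ₁, −cos φ₂ sin φ₁ + sin φ₂ cos φ₁ cos Δλ) = 127.71°
Δθ = θ₂ − θ₁ = +40.6°

+40.6°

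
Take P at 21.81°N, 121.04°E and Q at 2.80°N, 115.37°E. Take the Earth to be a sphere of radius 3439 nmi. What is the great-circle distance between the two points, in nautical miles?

1188 nmi

Haversine: a = sin²(Δφ/2)+cos φ₁ cos φ₂ sin²(Δλ/2) = 0.02954;  σ = 2·atan2(√a,√(1−a))
σ = 19.793° → d = Rσ = 3439·0.34545 = 1188 nmi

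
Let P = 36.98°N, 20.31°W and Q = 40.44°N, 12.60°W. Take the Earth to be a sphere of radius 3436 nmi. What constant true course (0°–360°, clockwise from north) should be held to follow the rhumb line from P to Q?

Δψ = ln[tan(π/4+φ₂/2)/tan(π/4+φ₁/2)] = +0.0774
Δλ = +0.1346 rad (taken the short way round)
course = atan2(Δλ, Δψ) = 60.09°

60.1°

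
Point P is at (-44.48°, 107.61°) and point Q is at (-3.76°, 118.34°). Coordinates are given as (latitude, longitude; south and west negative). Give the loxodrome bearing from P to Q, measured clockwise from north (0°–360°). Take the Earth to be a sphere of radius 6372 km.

13.1°

Meridional parts: M(φ₁)=-0.8686, M(φ₂)=-0.0657 → ΔM = +0.8029;  Δλ = +0.1873 rad
tan C = Δλ / ΔM = +0.2332 → C = 13.13°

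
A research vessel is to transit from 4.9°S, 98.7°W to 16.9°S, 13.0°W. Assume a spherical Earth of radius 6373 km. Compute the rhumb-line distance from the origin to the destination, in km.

9437 km

Δψ = ln[tan(π/4+φ₂/2)/tan(π/4+φ₁/2)] = -0.2137;  Δφ = -0.2094 rad,  Δλ = +1.4957 rad
q = Δφ/Δψ = 0.9800
d = R·√(Δφ² + q²Δλ²) = 6373·1.48076 = 9437 km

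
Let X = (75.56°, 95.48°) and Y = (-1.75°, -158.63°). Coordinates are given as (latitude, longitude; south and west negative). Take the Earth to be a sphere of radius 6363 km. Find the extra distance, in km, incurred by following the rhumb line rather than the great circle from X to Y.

Great circle: cos σ = sin φ₁ sin φ₂ + cos φ₁ cos φ₂ cos Δλ,  σ = 1.6688 rad → d_gc = 10618.4 km
Rhumb line: Δψ = -2.0966, q = Δφ/Δψ = 0.6436, d_rh = R√(Δφ²+q²Δλ²) = 11445.1 km
Excess = 11445.1 − 10618.4 = 826.7 ≈ 827 km

827 km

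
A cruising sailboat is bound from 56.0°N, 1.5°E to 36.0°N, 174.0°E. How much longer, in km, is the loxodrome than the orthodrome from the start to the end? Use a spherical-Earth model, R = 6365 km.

Great circle: cos σ = sin φ₁ sin φ₂ + cos φ₁ cos φ₂ cos Δλ,  σ = 1.5320 rad → d_gc = 9751.3 km
Rhumb line: Δψ = -0.5108, q = Δφ/Δψ = 0.6834, d_rh = R√(Δφ²+q²Δλ²) = 13283.2 km
Excess = 13283.2 − 9751.3 = 3531.9 ≈ 3532 km

3532 km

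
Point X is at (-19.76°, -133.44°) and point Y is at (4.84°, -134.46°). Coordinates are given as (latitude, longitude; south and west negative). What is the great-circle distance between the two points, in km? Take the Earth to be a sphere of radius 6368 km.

cos σ = sin φ₁ sin φ₂ + cos φ₁ cos φ₂ cos Δλ
      = sin(-19.76°)sin(4.84°) + cos(-19.76°)cos(4.84°)cos(-1.02°) = 0.9091
σ = 24.620° → d = Rσ = 6368·0.42971 = 2736 km

2736 km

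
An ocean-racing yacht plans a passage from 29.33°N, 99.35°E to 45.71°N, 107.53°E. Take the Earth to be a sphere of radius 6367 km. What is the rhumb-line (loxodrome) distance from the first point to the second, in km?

Δψ = ln[tan(π/4+φ₂/2)/tan(π/4+φ₁/2)] = +0.3632;  Δφ = +0.2859 rad,  Δλ = +0.1428 rad
q = Δφ/Δψ = 0.7872
d = R·√(Δφ² + q²Δλ²) = 6367·0.30718 = 1956 km

1956 km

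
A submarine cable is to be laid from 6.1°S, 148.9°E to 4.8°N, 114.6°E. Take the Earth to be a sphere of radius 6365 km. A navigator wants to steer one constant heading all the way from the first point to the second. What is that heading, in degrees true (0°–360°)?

287.7°

Δψ = ln[tan(π/4+φ₂/2)/tan(π/4+φ₁/2)] = +0.1905
Δλ = -0.5986 rad (taken the short way round)
course = atan2(Δλ, Δψ) = 287.66°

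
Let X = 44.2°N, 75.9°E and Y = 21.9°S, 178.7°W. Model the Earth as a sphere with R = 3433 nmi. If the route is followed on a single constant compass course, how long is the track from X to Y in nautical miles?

7033 nmi

Rhumb course C = atan2(Δλ, Δψ) with Δψ = ln[tan(π/4+φ₂/2)/tan(π/4+φ₁/2)] = -1.2537, Δλ = +1.8396 → C = 124.27°
d = R·|Δφ| / |cos C| = 3433·1.15366 / 0.56315 = 7033 nmi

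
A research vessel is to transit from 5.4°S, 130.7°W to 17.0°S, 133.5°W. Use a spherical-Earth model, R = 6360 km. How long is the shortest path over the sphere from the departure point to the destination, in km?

1323 km

cos σ = sin φ₁ sin φ₂ + cos φ₁ cos φ₂ cos Δλ
      = sin(-5.40°)sin(-17.00°) + cos(-5.40°)cos(-17.00°)cos(-2.80°) = 0.9784
σ = 11.920° → d = Rσ = 6360·0.20804 = 1323 km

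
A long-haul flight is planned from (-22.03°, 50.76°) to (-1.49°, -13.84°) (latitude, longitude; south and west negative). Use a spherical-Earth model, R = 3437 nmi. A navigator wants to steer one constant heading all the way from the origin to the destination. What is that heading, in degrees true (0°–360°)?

288.1°

Δψ = ln[tan(π/4+φ₂/2)/tan(π/4+φ₁/2)] = +0.3683
Δλ = -1.1275 rad (taken the short way round)
course = atan2(Δλ, Δψ) = 288.09°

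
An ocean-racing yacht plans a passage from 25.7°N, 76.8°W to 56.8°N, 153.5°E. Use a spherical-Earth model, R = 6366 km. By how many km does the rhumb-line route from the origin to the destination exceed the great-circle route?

Great circle: cos σ = sin φ₁ sin φ₂ + cos φ₁ cos φ₂ cos Δλ,  σ = 1.5231 rad → d_gc = 9695.9 km
Rhumb line: Δψ = +0.7459, q = Δφ/Δψ = 0.7277, d_rh = R√(Δφ²+q²Δλ²) = 11041.5 km
Excess = 11041.5 − 9695.9 = 1345.6 ≈ 1346 km

1346 km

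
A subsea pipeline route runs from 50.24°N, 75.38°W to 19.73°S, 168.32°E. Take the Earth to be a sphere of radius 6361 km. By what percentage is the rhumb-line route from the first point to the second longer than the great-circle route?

2.8%

Great circle: σ = 2.1250 rad → d_gc = Rσ = 13517.0 km
Rhumb: Δφ = -1.2212, Δλ = -2.0298, Δψ = -1.3686, q = Δφ/Δψ = 0.8923 → d_rh = R√(Δφ²+q²Δλ²) = 13895.4 km
Excess = (13895.4 − 13517.0) / 13517.0 = 378.4 / 13517.0 = 2.80% ≈ 2.8%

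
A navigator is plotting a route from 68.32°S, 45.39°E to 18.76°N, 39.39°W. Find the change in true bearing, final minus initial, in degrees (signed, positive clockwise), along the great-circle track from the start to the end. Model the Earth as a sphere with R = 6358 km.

Initial bearing θ₁ = atan2(sin Δλ cos φ₂, cos φ₁ sin φ₂ − sin φ₁ cos φ₂ cos Δλ) = 281.91°
Final bearing θ₂ = (initial bearing from the destination back to the start) + 180° = 337.56°
Δθ = θ₂ − θ₁ = +55.6°

+55.6°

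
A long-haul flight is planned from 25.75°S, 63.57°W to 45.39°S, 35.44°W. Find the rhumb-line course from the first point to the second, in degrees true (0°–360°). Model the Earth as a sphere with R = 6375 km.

130.9°

Meridional parts: M(φ₁)=-0.4654, M(φ₂)=-0.8910 → ΔM = -0.4257;  Δλ = +0.4910 rad
tan C = Δλ / ΔM = -1.1534 → C = 130.93°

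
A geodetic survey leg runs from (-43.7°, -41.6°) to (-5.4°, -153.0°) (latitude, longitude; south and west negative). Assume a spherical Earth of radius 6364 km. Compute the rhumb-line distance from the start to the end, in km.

Δψ = ln[tan(π/4+φ₂/2)/tan(π/4+φ₁/2)] = +0.7553;  Δφ = +0.6685 rad,  Δλ = -1.9443 rad
q = Δφ/Δψ = 0.8851
d = R·√(Δφ² + q²Δλ²) = 6364·1.84613 = 11749 km

11749 km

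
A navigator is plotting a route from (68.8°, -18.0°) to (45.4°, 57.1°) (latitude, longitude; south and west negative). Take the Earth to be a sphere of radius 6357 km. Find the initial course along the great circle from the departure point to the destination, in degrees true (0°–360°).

82.5°

θ = atan2( sin Δλ·cos φ₂ ,  cos φ₁ sin φ₂ − sin φ₁ cos φ₂ cos Δλ )
  = atan2(+0.6785, +0.0892) = 82.51°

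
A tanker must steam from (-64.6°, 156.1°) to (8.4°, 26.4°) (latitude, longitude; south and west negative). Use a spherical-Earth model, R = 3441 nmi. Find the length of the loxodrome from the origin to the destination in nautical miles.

7481 nmi

Δψ = ln[tan(π/4+φ₂/2)/tan(π/4+φ₁/2)] = +1.6372;  Δφ = +1.2741 rad,  Δλ = -2.2637 rad
q = Δφ/Δψ = 0.7782
d = R·√(Δφ² + q²Δλ²) = 3441·2.17410 = 7481 nmi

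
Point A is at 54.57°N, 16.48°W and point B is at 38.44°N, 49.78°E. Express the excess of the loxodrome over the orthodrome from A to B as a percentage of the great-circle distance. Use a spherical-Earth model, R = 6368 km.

3.2%

Great circle: σ = 0.8102 rad → d_gc = Rσ = 5159.2 km
Rhumb: Δφ = -0.2815, Δλ = +1.1565, Δψ = -0.4135, q = Δφ/Δψ = 0.6809 → d_rh = R√(Δφ²+q²Δλ²) = 5325.2 km
Excess = (5325.2 − 5159.2) / 5159.2 = 166.0 / 5159.2 = 3.22% ≈ 3.2%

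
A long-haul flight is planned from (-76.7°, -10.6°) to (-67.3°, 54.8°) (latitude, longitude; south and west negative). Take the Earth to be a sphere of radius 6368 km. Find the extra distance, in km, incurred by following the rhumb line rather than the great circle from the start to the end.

Great circle: cos σ = sin φ₁ sin φ₂ + cos φ₁ cos φ₂ cos Δλ,  σ = 0.3632 rad → d_gc = 2313.1 km
Rhumb line: Δψ = +0.5433, q = Δφ/Δψ = 0.3020, d_rh = R√(Δφ²+q²Δλ²) = 2430.9 km
Excess = 2430.9 − 2313.1 = 117.8 ≈ 118 km

118 km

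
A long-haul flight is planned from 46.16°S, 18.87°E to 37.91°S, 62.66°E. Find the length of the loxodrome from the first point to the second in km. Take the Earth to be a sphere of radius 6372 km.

3724 km

Δψ = ln[tan(π/4+φ₂/2)/tan(π/4+φ₁/2)] = +0.1943;  Δφ = +0.1440 rad,  Δλ = +0.7643 rad
q = Δφ/Δψ = 0.7410
d = R·√(Δφ² + q²Δλ²) = 6372·0.58438 = 3724 km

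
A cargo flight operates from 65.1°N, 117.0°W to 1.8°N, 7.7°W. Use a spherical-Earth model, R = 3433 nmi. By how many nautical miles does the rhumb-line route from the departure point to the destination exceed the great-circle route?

417 nmi

Great circle: cos σ = sin φ₁ sin φ₂ + cos φ₁ cos φ₂ cos Δλ,  σ = 1.6816 rad → d_gc = 5773.0 nmi
Rhumb line: Δψ = -1.4792, q = Δφ/Δψ = 0.7469, d_rh = R√(Δφ²+q²Δλ²) = 6189.6 nmi
Excess = 6189.6 − 5773.0 = 416.6 ≈ 417 nmi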